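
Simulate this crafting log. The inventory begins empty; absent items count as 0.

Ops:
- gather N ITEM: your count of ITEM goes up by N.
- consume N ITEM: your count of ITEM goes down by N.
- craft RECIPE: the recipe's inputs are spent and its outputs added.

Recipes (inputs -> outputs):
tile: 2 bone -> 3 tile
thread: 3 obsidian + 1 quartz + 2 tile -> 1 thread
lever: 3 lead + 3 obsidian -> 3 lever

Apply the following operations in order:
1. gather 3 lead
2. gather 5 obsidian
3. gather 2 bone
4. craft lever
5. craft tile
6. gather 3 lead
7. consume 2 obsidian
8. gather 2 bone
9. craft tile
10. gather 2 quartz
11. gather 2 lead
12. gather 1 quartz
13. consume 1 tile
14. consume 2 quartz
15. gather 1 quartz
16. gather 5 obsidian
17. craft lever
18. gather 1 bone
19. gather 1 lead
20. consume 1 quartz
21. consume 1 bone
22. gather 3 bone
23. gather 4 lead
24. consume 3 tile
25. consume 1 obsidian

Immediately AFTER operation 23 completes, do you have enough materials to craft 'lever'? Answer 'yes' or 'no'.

Answer: no

Derivation:
After 1 (gather 3 lead): lead=3
After 2 (gather 5 obsidian): lead=3 obsidian=5
After 3 (gather 2 bone): bone=2 lead=3 obsidian=5
After 4 (craft lever): bone=2 lever=3 obsidian=2
After 5 (craft tile): lever=3 obsidian=2 tile=3
After 6 (gather 3 lead): lead=3 lever=3 obsidian=2 tile=3
After 7 (consume 2 obsidian): lead=3 lever=3 tile=3
After 8 (gather 2 bone): bone=2 lead=3 lever=3 tile=3
After 9 (craft tile): lead=3 lever=3 tile=6
After 10 (gather 2 quartz): lead=3 lever=3 quartz=2 tile=6
After 11 (gather 2 lead): lead=5 lever=3 quartz=2 tile=6
After 12 (gather 1 quartz): lead=5 lever=3 quartz=3 tile=6
After 13 (consume 1 tile): lead=5 lever=3 quartz=3 tile=5
After 14 (consume 2 quartz): lead=5 lever=3 quartz=1 tile=5
After 15 (gather 1 quartz): lead=5 lever=3 quartz=2 tile=5
After 16 (gather 5 obsidian): lead=5 lever=3 obsidian=5 quartz=2 tile=5
After 17 (craft lever): lead=2 lever=6 obsidian=2 quartz=2 tile=5
After 18 (gather 1 bone): bone=1 lead=2 lever=6 obsidian=2 quartz=2 tile=5
After 19 (gather 1 lead): bone=1 lead=3 lever=6 obsidian=2 quartz=2 tile=5
After 20 (consume 1 quartz): bone=1 lead=3 lever=6 obsidian=2 quartz=1 tile=5
After 21 (consume 1 bone): lead=3 lever=6 obsidian=2 quartz=1 tile=5
After 22 (gather 3 bone): bone=3 lead=3 lever=6 obsidian=2 quartz=1 tile=5
After 23 (gather 4 lead): bone=3 lead=7 lever=6 obsidian=2 quartz=1 tile=5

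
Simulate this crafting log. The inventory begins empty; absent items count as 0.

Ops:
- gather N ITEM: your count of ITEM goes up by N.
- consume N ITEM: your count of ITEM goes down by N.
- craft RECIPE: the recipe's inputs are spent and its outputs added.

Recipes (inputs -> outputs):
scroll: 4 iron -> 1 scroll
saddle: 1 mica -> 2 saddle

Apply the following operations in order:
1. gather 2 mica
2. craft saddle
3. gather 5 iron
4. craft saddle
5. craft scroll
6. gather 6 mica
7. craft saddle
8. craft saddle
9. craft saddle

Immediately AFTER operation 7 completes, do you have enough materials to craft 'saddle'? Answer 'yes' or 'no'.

After 1 (gather 2 mica): mica=2
After 2 (craft saddle): mica=1 saddle=2
After 3 (gather 5 iron): iron=5 mica=1 saddle=2
After 4 (craft saddle): iron=5 saddle=4
After 5 (craft scroll): iron=1 saddle=4 scroll=1
After 6 (gather 6 mica): iron=1 mica=6 saddle=4 scroll=1
After 7 (craft saddle): iron=1 mica=5 saddle=6 scroll=1

Answer: yes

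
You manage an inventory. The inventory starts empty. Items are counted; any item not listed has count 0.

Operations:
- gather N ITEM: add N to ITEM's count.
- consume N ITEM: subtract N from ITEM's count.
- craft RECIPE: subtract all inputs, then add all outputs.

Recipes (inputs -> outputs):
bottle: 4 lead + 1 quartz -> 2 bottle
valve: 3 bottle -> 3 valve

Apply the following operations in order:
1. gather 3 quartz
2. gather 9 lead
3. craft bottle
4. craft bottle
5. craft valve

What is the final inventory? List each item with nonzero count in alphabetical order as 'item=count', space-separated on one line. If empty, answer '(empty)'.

Answer: bottle=1 lead=1 quartz=1 valve=3

Derivation:
After 1 (gather 3 quartz): quartz=3
After 2 (gather 9 lead): lead=9 quartz=3
After 3 (craft bottle): bottle=2 lead=5 quartz=2
After 4 (craft bottle): bottle=4 lead=1 quartz=1
After 5 (craft valve): bottle=1 lead=1 quartz=1 valve=3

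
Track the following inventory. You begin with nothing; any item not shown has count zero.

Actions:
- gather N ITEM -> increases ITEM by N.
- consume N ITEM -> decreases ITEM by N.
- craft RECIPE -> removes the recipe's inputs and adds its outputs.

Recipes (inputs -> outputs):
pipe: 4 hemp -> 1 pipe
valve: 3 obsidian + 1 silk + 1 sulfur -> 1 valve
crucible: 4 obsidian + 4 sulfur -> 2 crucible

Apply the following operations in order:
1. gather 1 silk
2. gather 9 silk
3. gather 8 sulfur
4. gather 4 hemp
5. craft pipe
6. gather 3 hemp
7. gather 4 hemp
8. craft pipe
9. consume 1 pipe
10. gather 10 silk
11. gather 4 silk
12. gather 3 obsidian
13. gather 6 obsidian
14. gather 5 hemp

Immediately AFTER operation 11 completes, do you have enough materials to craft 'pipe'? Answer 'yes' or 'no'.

After 1 (gather 1 silk): silk=1
After 2 (gather 9 silk): silk=10
After 3 (gather 8 sulfur): silk=10 sulfur=8
After 4 (gather 4 hemp): hemp=4 silk=10 sulfur=8
After 5 (craft pipe): pipe=1 silk=10 sulfur=8
After 6 (gather 3 hemp): hemp=3 pipe=1 silk=10 sulfur=8
After 7 (gather 4 hemp): hemp=7 pipe=1 silk=10 sulfur=8
After 8 (craft pipe): hemp=3 pipe=2 silk=10 sulfur=8
After 9 (consume 1 pipe): hemp=3 pipe=1 silk=10 sulfur=8
After 10 (gather 10 silk): hemp=3 pipe=1 silk=20 sulfur=8
After 11 (gather 4 silk): hemp=3 pipe=1 silk=24 sulfur=8

Answer: no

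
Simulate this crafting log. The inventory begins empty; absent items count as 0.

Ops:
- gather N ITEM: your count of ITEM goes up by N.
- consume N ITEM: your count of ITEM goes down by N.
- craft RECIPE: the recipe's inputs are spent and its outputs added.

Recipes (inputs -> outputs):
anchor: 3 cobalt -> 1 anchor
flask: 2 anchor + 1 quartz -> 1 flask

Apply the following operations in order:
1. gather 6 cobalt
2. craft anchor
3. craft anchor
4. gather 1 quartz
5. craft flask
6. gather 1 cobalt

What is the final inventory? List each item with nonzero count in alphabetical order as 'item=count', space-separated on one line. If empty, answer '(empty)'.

After 1 (gather 6 cobalt): cobalt=6
After 2 (craft anchor): anchor=1 cobalt=3
After 3 (craft anchor): anchor=2
After 4 (gather 1 quartz): anchor=2 quartz=1
After 5 (craft flask): flask=1
After 6 (gather 1 cobalt): cobalt=1 flask=1

Answer: cobalt=1 flask=1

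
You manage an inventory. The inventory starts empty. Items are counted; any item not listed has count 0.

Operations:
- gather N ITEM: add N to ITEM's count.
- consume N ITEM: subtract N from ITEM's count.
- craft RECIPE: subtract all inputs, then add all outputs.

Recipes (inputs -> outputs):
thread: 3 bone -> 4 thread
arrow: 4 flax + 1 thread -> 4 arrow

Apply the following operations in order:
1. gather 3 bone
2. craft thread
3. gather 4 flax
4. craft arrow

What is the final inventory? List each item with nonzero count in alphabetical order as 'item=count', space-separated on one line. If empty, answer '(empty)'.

After 1 (gather 3 bone): bone=3
After 2 (craft thread): thread=4
After 3 (gather 4 flax): flax=4 thread=4
After 4 (craft arrow): arrow=4 thread=3

Answer: arrow=4 thread=3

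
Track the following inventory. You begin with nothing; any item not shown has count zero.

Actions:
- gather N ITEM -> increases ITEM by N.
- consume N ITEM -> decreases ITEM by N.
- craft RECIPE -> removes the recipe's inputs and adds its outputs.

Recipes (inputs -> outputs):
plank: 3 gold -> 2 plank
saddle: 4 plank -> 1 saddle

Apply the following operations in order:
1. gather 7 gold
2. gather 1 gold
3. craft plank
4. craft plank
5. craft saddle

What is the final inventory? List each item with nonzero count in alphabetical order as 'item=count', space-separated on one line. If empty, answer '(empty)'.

Answer: gold=2 saddle=1

Derivation:
After 1 (gather 7 gold): gold=7
After 2 (gather 1 gold): gold=8
After 3 (craft plank): gold=5 plank=2
After 4 (craft plank): gold=2 plank=4
After 5 (craft saddle): gold=2 saddle=1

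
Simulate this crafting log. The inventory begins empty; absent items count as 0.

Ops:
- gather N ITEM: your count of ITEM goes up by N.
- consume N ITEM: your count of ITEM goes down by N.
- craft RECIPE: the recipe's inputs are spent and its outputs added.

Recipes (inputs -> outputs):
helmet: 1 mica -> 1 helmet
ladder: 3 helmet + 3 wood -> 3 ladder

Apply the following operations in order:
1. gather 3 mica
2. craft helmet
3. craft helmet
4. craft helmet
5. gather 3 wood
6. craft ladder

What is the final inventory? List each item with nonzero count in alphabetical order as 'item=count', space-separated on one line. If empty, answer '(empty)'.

After 1 (gather 3 mica): mica=3
After 2 (craft helmet): helmet=1 mica=2
After 3 (craft helmet): helmet=2 mica=1
After 4 (craft helmet): helmet=3
After 5 (gather 3 wood): helmet=3 wood=3
After 6 (craft ladder): ladder=3

Answer: ladder=3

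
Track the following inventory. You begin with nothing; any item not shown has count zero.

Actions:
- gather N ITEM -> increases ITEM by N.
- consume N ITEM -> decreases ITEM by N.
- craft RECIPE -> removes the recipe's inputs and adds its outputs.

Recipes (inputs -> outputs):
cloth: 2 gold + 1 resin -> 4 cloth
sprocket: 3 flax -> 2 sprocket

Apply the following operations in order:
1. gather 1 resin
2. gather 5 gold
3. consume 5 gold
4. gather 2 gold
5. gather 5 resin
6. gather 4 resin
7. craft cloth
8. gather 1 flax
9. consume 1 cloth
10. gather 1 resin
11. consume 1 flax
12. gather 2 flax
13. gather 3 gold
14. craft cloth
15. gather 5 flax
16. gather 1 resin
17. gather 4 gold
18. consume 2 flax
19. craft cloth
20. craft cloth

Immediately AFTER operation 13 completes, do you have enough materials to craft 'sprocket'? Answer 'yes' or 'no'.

Answer: no

Derivation:
After 1 (gather 1 resin): resin=1
After 2 (gather 5 gold): gold=5 resin=1
After 3 (consume 5 gold): resin=1
After 4 (gather 2 gold): gold=2 resin=1
After 5 (gather 5 resin): gold=2 resin=6
After 6 (gather 4 resin): gold=2 resin=10
After 7 (craft cloth): cloth=4 resin=9
After 8 (gather 1 flax): cloth=4 flax=1 resin=9
After 9 (consume 1 cloth): cloth=3 flax=1 resin=9
After 10 (gather 1 resin): cloth=3 flax=1 resin=10
After 11 (consume 1 flax): cloth=3 resin=10
After 12 (gather 2 flax): cloth=3 flax=2 resin=10
After 13 (gather 3 gold): cloth=3 flax=2 gold=3 resin=10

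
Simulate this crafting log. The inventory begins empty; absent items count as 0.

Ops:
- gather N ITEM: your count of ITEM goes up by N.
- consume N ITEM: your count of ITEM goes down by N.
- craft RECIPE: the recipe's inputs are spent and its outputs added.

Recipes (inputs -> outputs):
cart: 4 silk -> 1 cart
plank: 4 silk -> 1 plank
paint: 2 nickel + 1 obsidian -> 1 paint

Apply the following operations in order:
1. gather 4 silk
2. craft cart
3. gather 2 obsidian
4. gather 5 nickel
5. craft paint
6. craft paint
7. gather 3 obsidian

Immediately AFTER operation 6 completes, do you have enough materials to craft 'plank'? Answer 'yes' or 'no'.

After 1 (gather 4 silk): silk=4
After 2 (craft cart): cart=1
After 3 (gather 2 obsidian): cart=1 obsidian=2
After 4 (gather 5 nickel): cart=1 nickel=5 obsidian=2
After 5 (craft paint): cart=1 nickel=3 obsidian=1 paint=1
After 6 (craft paint): cart=1 nickel=1 paint=2

Answer: no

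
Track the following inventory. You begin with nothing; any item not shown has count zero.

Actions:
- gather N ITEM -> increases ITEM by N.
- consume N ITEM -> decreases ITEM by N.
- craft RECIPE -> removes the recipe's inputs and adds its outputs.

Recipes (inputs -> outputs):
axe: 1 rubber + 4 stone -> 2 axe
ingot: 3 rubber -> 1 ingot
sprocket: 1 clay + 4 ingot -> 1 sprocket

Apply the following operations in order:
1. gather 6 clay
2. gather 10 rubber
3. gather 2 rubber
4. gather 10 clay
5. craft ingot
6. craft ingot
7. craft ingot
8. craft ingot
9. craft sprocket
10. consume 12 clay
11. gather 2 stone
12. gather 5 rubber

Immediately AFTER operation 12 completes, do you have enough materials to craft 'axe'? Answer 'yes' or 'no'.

After 1 (gather 6 clay): clay=6
After 2 (gather 10 rubber): clay=6 rubber=10
After 3 (gather 2 rubber): clay=6 rubber=12
After 4 (gather 10 clay): clay=16 rubber=12
After 5 (craft ingot): clay=16 ingot=1 rubber=9
After 6 (craft ingot): clay=16 ingot=2 rubber=6
After 7 (craft ingot): clay=16 ingot=3 rubber=3
After 8 (craft ingot): clay=16 ingot=4
After 9 (craft sprocket): clay=15 sprocket=1
After 10 (consume 12 clay): clay=3 sprocket=1
After 11 (gather 2 stone): clay=3 sprocket=1 stone=2
After 12 (gather 5 rubber): clay=3 rubber=5 sprocket=1 stone=2

Answer: no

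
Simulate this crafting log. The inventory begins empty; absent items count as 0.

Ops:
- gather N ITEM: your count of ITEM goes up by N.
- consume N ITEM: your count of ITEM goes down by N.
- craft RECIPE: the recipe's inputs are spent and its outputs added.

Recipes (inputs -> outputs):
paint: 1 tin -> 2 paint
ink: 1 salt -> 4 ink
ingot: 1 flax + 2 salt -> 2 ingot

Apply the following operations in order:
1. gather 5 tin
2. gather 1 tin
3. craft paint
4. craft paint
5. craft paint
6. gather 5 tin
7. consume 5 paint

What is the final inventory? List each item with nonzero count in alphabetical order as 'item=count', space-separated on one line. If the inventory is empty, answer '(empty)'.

Answer: paint=1 tin=8

Derivation:
After 1 (gather 5 tin): tin=5
After 2 (gather 1 tin): tin=6
After 3 (craft paint): paint=2 tin=5
After 4 (craft paint): paint=4 tin=4
After 5 (craft paint): paint=6 tin=3
After 6 (gather 5 tin): paint=6 tin=8
After 7 (consume 5 paint): paint=1 tin=8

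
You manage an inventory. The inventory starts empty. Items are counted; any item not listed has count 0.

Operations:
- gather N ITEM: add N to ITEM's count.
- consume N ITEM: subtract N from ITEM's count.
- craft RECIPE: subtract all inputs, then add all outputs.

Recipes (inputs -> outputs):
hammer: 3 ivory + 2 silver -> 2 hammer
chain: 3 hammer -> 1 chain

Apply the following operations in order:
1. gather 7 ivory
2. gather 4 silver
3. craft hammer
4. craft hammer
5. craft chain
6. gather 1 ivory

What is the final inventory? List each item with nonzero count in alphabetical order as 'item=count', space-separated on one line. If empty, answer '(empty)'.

After 1 (gather 7 ivory): ivory=7
After 2 (gather 4 silver): ivory=7 silver=4
After 3 (craft hammer): hammer=2 ivory=4 silver=2
After 4 (craft hammer): hammer=4 ivory=1
After 5 (craft chain): chain=1 hammer=1 ivory=1
After 6 (gather 1 ivory): chain=1 hammer=1 ivory=2

Answer: chain=1 hammer=1 ivory=2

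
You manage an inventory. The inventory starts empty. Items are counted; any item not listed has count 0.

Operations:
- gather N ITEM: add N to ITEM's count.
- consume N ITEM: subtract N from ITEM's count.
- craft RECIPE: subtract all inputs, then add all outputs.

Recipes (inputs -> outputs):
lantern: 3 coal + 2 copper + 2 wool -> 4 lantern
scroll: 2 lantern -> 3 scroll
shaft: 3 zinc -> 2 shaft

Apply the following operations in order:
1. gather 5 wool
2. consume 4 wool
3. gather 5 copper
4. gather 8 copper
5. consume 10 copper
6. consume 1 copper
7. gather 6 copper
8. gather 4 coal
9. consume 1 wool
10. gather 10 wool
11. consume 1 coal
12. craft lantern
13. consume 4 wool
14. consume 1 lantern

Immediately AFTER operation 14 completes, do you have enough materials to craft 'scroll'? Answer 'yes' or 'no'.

Answer: yes

Derivation:
After 1 (gather 5 wool): wool=5
After 2 (consume 4 wool): wool=1
After 3 (gather 5 copper): copper=5 wool=1
After 4 (gather 8 copper): copper=13 wool=1
After 5 (consume 10 copper): copper=3 wool=1
After 6 (consume 1 copper): copper=2 wool=1
After 7 (gather 6 copper): copper=8 wool=1
After 8 (gather 4 coal): coal=4 copper=8 wool=1
After 9 (consume 1 wool): coal=4 copper=8
After 10 (gather 10 wool): coal=4 copper=8 wool=10
After 11 (consume 1 coal): coal=3 copper=8 wool=10
After 12 (craft lantern): copper=6 lantern=4 wool=8
After 13 (consume 4 wool): copper=6 lantern=4 wool=4
After 14 (consume 1 lantern): copper=6 lantern=3 wool=4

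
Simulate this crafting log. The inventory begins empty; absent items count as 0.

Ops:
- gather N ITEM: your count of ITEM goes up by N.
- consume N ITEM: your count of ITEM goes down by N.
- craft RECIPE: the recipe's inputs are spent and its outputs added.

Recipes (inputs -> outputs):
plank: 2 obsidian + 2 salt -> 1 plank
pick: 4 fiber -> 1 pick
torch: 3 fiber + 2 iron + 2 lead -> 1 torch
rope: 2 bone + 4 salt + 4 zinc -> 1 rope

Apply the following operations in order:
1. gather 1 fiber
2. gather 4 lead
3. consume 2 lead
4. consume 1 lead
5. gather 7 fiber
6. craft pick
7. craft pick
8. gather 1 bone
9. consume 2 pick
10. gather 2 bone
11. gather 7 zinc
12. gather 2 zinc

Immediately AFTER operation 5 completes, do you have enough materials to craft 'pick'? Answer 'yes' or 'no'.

Answer: yes

Derivation:
After 1 (gather 1 fiber): fiber=1
After 2 (gather 4 lead): fiber=1 lead=4
After 3 (consume 2 lead): fiber=1 lead=2
After 4 (consume 1 lead): fiber=1 lead=1
After 5 (gather 7 fiber): fiber=8 lead=1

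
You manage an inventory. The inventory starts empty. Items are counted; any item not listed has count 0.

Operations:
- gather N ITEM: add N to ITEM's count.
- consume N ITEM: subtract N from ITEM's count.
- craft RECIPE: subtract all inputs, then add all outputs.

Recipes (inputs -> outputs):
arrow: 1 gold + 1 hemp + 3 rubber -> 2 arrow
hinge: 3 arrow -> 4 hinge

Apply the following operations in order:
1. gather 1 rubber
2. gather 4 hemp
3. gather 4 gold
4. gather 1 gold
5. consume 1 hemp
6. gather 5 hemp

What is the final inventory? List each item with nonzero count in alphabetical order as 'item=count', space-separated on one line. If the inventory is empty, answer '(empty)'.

After 1 (gather 1 rubber): rubber=1
After 2 (gather 4 hemp): hemp=4 rubber=1
After 3 (gather 4 gold): gold=4 hemp=4 rubber=1
After 4 (gather 1 gold): gold=5 hemp=4 rubber=1
After 5 (consume 1 hemp): gold=5 hemp=3 rubber=1
After 6 (gather 5 hemp): gold=5 hemp=8 rubber=1

Answer: gold=5 hemp=8 rubber=1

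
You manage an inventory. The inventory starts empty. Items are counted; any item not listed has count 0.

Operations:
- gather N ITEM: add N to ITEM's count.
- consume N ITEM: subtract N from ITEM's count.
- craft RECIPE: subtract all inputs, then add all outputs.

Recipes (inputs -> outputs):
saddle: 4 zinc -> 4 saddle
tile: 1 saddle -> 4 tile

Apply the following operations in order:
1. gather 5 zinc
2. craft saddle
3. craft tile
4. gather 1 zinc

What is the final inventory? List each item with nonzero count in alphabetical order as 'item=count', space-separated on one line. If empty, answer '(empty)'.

After 1 (gather 5 zinc): zinc=5
After 2 (craft saddle): saddle=4 zinc=1
After 3 (craft tile): saddle=3 tile=4 zinc=1
After 4 (gather 1 zinc): saddle=3 tile=4 zinc=2

Answer: saddle=3 tile=4 zinc=2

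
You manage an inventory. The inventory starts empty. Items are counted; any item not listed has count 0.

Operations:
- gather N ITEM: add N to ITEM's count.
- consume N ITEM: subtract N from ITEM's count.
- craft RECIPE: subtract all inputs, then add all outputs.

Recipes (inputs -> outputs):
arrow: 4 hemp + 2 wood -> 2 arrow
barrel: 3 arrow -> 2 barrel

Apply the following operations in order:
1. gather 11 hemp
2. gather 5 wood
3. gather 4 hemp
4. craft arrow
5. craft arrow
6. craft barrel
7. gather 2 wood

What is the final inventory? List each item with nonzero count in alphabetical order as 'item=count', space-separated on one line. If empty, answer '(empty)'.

After 1 (gather 11 hemp): hemp=11
After 2 (gather 5 wood): hemp=11 wood=5
After 3 (gather 4 hemp): hemp=15 wood=5
After 4 (craft arrow): arrow=2 hemp=11 wood=3
After 5 (craft arrow): arrow=4 hemp=7 wood=1
After 6 (craft barrel): arrow=1 barrel=2 hemp=7 wood=1
After 7 (gather 2 wood): arrow=1 barrel=2 hemp=7 wood=3

Answer: arrow=1 barrel=2 hemp=7 wood=3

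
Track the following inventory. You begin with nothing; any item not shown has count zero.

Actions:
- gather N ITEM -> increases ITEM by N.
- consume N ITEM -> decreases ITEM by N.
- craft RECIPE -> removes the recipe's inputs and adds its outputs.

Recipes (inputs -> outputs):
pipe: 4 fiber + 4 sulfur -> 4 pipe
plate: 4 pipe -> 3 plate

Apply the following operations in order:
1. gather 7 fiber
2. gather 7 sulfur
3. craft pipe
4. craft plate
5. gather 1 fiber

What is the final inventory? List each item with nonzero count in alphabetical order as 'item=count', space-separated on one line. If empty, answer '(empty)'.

Answer: fiber=4 plate=3 sulfur=3

Derivation:
After 1 (gather 7 fiber): fiber=7
After 2 (gather 7 sulfur): fiber=7 sulfur=7
After 3 (craft pipe): fiber=3 pipe=4 sulfur=3
After 4 (craft plate): fiber=3 plate=3 sulfur=3
After 5 (gather 1 fiber): fiber=4 plate=3 sulfur=3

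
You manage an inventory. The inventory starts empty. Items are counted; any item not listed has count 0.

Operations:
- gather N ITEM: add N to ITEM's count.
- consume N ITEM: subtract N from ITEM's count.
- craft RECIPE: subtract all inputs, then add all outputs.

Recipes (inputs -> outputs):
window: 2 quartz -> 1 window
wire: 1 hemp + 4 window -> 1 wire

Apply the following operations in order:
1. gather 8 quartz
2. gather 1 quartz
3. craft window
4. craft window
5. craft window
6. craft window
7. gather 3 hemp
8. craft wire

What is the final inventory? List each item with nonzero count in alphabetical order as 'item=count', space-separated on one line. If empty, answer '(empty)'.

Answer: hemp=2 quartz=1 wire=1

Derivation:
After 1 (gather 8 quartz): quartz=8
After 2 (gather 1 quartz): quartz=9
After 3 (craft window): quartz=7 window=1
After 4 (craft window): quartz=5 window=2
After 5 (craft window): quartz=3 window=3
After 6 (craft window): quartz=1 window=4
After 7 (gather 3 hemp): hemp=3 quartz=1 window=4
After 8 (craft wire): hemp=2 quartz=1 wire=1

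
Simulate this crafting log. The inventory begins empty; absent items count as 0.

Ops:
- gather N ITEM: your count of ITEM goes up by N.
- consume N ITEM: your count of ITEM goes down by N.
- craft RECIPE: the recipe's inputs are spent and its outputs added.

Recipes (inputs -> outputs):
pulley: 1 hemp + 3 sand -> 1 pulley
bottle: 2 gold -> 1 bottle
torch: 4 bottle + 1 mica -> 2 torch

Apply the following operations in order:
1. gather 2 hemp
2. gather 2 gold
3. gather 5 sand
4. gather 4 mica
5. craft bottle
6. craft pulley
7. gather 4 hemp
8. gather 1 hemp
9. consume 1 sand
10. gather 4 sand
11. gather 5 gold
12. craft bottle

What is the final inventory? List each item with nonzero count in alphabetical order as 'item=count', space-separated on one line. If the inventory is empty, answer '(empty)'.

Answer: bottle=2 gold=3 hemp=6 mica=4 pulley=1 sand=5

Derivation:
After 1 (gather 2 hemp): hemp=2
After 2 (gather 2 gold): gold=2 hemp=2
After 3 (gather 5 sand): gold=2 hemp=2 sand=5
After 4 (gather 4 mica): gold=2 hemp=2 mica=4 sand=5
After 5 (craft bottle): bottle=1 hemp=2 mica=4 sand=5
After 6 (craft pulley): bottle=1 hemp=1 mica=4 pulley=1 sand=2
After 7 (gather 4 hemp): bottle=1 hemp=5 mica=4 pulley=1 sand=2
After 8 (gather 1 hemp): bottle=1 hemp=6 mica=4 pulley=1 sand=2
After 9 (consume 1 sand): bottle=1 hemp=6 mica=4 pulley=1 sand=1
After 10 (gather 4 sand): bottle=1 hemp=6 mica=4 pulley=1 sand=5
After 11 (gather 5 gold): bottle=1 gold=5 hemp=6 mica=4 pulley=1 sand=5
After 12 (craft bottle): bottle=2 gold=3 hemp=6 mica=4 pulley=1 sand=5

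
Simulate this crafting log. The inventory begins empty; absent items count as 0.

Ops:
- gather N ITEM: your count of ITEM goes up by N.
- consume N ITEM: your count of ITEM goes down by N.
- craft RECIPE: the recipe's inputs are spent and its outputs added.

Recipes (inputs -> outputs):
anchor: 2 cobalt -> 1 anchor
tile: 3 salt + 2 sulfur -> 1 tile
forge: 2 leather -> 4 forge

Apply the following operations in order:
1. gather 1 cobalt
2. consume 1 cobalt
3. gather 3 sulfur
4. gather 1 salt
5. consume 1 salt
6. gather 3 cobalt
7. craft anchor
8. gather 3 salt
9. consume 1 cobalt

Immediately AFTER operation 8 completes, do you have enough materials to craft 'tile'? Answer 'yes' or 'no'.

After 1 (gather 1 cobalt): cobalt=1
After 2 (consume 1 cobalt): (empty)
After 3 (gather 3 sulfur): sulfur=3
After 4 (gather 1 salt): salt=1 sulfur=3
After 5 (consume 1 salt): sulfur=3
After 6 (gather 3 cobalt): cobalt=3 sulfur=3
After 7 (craft anchor): anchor=1 cobalt=1 sulfur=3
After 8 (gather 3 salt): anchor=1 cobalt=1 salt=3 sulfur=3

Answer: yes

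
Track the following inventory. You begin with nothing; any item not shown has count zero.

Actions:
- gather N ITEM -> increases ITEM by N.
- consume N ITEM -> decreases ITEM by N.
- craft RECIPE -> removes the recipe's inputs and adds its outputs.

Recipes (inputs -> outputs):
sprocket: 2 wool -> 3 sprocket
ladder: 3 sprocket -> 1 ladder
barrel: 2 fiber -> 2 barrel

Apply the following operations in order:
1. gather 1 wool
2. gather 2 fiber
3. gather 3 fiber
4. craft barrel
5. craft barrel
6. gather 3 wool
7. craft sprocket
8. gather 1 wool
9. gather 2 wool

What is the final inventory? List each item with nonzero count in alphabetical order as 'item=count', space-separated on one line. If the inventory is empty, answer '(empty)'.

Answer: barrel=4 fiber=1 sprocket=3 wool=5

Derivation:
After 1 (gather 1 wool): wool=1
After 2 (gather 2 fiber): fiber=2 wool=1
After 3 (gather 3 fiber): fiber=5 wool=1
After 4 (craft barrel): barrel=2 fiber=3 wool=1
After 5 (craft barrel): barrel=4 fiber=1 wool=1
After 6 (gather 3 wool): barrel=4 fiber=1 wool=4
After 7 (craft sprocket): barrel=4 fiber=1 sprocket=3 wool=2
After 8 (gather 1 wool): barrel=4 fiber=1 sprocket=3 wool=3
After 9 (gather 2 wool): barrel=4 fiber=1 sprocket=3 wool=5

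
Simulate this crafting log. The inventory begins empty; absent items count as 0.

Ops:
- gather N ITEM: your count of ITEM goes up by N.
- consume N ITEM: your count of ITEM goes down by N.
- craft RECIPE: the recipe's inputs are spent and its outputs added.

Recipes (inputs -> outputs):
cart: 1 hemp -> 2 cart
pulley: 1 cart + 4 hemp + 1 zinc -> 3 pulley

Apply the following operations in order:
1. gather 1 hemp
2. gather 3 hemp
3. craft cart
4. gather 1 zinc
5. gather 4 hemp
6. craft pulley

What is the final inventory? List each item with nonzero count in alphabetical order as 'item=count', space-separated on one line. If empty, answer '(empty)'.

After 1 (gather 1 hemp): hemp=1
After 2 (gather 3 hemp): hemp=4
After 3 (craft cart): cart=2 hemp=3
After 4 (gather 1 zinc): cart=2 hemp=3 zinc=1
After 5 (gather 4 hemp): cart=2 hemp=7 zinc=1
After 6 (craft pulley): cart=1 hemp=3 pulley=3

Answer: cart=1 hemp=3 pulley=3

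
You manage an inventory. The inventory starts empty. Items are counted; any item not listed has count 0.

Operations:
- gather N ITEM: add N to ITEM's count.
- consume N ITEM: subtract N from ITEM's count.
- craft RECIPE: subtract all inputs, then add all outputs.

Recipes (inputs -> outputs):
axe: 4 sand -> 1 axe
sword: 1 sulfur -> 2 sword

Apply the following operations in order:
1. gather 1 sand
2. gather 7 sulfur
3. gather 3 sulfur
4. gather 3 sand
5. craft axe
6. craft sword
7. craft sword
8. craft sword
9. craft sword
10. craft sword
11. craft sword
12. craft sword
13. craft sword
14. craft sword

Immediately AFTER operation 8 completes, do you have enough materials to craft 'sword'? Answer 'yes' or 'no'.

Answer: yes

Derivation:
After 1 (gather 1 sand): sand=1
After 2 (gather 7 sulfur): sand=1 sulfur=7
After 3 (gather 3 sulfur): sand=1 sulfur=10
After 4 (gather 3 sand): sand=4 sulfur=10
After 5 (craft axe): axe=1 sulfur=10
After 6 (craft sword): axe=1 sulfur=9 sword=2
After 7 (craft sword): axe=1 sulfur=8 sword=4
After 8 (craft sword): axe=1 sulfur=7 sword=6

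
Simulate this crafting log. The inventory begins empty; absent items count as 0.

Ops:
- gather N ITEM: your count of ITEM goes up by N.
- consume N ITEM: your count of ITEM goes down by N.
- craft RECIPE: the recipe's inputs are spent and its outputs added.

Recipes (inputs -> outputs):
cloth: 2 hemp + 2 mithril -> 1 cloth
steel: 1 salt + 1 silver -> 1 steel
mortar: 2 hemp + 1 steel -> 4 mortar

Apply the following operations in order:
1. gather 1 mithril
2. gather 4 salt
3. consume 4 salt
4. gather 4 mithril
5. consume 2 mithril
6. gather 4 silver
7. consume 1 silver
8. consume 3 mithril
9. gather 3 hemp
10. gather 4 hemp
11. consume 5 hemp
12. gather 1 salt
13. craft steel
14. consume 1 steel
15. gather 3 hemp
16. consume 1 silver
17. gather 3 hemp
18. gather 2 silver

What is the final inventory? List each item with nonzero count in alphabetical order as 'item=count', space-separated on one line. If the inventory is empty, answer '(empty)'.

After 1 (gather 1 mithril): mithril=1
After 2 (gather 4 salt): mithril=1 salt=4
After 3 (consume 4 salt): mithril=1
After 4 (gather 4 mithril): mithril=5
After 5 (consume 2 mithril): mithril=3
After 6 (gather 4 silver): mithril=3 silver=4
After 7 (consume 1 silver): mithril=3 silver=3
After 8 (consume 3 mithril): silver=3
After 9 (gather 3 hemp): hemp=3 silver=3
After 10 (gather 4 hemp): hemp=7 silver=3
After 11 (consume 5 hemp): hemp=2 silver=3
After 12 (gather 1 salt): hemp=2 salt=1 silver=3
After 13 (craft steel): hemp=2 silver=2 steel=1
After 14 (consume 1 steel): hemp=2 silver=2
After 15 (gather 3 hemp): hemp=5 silver=2
After 16 (consume 1 silver): hemp=5 silver=1
After 17 (gather 3 hemp): hemp=8 silver=1
After 18 (gather 2 silver): hemp=8 silver=3

Answer: hemp=8 silver=3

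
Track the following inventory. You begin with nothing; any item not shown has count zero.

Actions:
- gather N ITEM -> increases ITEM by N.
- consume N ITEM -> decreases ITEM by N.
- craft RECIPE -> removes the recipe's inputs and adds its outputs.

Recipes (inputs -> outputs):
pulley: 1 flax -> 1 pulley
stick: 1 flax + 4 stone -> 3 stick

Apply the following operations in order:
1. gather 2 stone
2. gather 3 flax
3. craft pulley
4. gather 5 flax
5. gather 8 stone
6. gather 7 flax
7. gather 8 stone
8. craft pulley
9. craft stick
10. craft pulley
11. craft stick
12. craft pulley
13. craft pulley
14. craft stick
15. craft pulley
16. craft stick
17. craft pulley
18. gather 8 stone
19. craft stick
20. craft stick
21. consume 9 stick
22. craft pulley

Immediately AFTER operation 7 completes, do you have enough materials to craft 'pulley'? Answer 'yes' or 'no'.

After 1 (gather 2 stone): stone=2
After 2 (gather 3 flax): flax=3 stone=2
After 3 (craft pulley): flax=2 pulley=1 stone=2
After 4 (gather 5 flax): flax=7 pulley=1 stone=2
After 5 (gather 8 stone): flax=7 pulley=1 stone=10
After 6 (gather 7 flax): flax=14 pulley=1 stone=10
After 7 (gather 8 stone): flax=14 pulley=1 stone=18

Answer: yes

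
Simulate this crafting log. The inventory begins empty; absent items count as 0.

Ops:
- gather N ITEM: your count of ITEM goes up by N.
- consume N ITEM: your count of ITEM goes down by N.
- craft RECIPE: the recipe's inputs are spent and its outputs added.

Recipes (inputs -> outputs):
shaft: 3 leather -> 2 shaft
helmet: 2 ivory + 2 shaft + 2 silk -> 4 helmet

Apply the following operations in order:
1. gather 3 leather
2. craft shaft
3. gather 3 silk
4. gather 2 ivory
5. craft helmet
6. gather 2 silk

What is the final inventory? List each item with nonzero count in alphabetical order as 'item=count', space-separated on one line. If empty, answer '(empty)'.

After 1 (gather 3 leather): leather=3
After 2 (craft shaft): shaft=2
After 3 (gather 3 silk): shaft=2 silk=3
After 4 (gather 2 ivory): ivory=2 shaft=2 silk=3
After 5 (craft helmet): helmet=4 silk=1
After 6 (gather 2 silk): helmet=4 silk=3

Answer: helmet=4 silk=3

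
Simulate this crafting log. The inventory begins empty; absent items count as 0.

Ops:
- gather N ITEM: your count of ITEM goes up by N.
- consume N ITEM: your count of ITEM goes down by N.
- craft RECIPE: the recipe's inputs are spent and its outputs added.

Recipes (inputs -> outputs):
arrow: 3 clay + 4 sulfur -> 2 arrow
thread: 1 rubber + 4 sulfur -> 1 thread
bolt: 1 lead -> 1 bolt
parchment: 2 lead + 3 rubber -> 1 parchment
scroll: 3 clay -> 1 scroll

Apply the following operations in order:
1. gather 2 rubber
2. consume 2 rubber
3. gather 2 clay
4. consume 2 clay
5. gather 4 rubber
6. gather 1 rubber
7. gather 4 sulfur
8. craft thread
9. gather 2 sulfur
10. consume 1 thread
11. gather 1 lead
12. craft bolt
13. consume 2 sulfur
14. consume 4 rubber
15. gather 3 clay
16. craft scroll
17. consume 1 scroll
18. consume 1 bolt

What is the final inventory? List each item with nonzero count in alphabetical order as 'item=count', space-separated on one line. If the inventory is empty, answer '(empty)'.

Answer: (empty)

Derivation:
After 1 (gather 2 rubber): rubber=2
After 2 (consume 2 rubber): (empty)
After 3 (gather 2 clay): clay=2
After 4 (consume 2 clay): (empty)
After 5 (gather 4 rubber): rubber=4
After 6 (gather 1 rubber): rubber=5
After 7 (gather 4 sulfur): rubber=5 sulfur=4
After 8 (craft thread): rubber=4 thread=1
After 9 (gather 2 sulfur): rubber=4 sulfur=2 thread=1
After 10 (consume 1 thread): rubber=4 sulfur=2
After 11 (gather 1 lead): lead=1 rubber=4 sulfur=2
After 12 (craft bolt): bolt=1 rubber=4 sulfur=2
After 13 (consume 2 sulfur): bolt=1 rubber=4
After 14 (consume 4 rubber): bolt=1
After 15 (gather 3 clay): bolt=1 clay=3
After 16 (craft scroll): bolt=1 scroll=1
After 17 (consume 1 scroll): bolt=1
After 18 (consume 1 bolt): (empty)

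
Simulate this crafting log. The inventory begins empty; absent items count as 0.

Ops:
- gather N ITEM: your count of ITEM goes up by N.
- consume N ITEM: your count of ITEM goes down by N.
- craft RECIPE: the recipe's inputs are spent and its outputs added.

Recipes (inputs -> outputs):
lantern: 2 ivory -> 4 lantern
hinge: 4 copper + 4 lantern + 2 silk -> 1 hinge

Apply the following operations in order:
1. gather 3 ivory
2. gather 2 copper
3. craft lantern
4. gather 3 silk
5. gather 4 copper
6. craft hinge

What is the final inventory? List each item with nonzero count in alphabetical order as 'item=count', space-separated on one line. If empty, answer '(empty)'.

Answer: copper=2 hinge=1 ivory=1 silk=1

Derivation:
After 1 (gather 3 ivory): ivory=3
After 2 (gather 2 copper): copper=2 ivory=3
After 3 (craft lantern): copper=2 ivory=1 lantern=4
After 4 (gather 3 silk): copper=2 ivory=1 lantern=4 silk=3
After 5 (gather 4 copper): copper=6 ivory=1 lantern=4 silk=3
After 6 (craft hinge): copper=2 hinge=1 ivory=1 silk=1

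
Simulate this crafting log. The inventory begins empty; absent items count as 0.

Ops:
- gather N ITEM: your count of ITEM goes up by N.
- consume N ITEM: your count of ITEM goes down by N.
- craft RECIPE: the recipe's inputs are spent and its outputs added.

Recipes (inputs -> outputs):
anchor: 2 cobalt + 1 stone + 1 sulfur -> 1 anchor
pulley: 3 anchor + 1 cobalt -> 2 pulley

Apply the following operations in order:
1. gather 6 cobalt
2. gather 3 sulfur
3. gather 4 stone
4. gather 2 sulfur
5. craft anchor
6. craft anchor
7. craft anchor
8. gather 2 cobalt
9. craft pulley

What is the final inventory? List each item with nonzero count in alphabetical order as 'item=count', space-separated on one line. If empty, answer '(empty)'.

After 1 (gather 6 cobalt): cobalt=6
After 2 (gather 3 sulfur): cobalt=6 sulfur=3
After 3 (gather 4 stone): cobalt=6 stone=4 sulfur=3
After 4 (gather 2 sulfur): cobalt=6 stone=4 sulfur=5
After 5 (craft anchor): anchor=1 cobalt=4 stone=3 sulfur=4
After 6 (craft anchor): anchor=2 cobalt=2 stone=2 sulfur=3
After 7 (craft anchor): anchor=3 stone=1 sulfur=2
After 8 (gather 2 cobalt): anchor=3 cobalt=2 stone=1 sulfur=2
After 9 (craft pulley): cobalt=1 pulley=2 stone=1 sulfur=2

Answer: cobalt=1 pulley=2 stone=1 sulfur=2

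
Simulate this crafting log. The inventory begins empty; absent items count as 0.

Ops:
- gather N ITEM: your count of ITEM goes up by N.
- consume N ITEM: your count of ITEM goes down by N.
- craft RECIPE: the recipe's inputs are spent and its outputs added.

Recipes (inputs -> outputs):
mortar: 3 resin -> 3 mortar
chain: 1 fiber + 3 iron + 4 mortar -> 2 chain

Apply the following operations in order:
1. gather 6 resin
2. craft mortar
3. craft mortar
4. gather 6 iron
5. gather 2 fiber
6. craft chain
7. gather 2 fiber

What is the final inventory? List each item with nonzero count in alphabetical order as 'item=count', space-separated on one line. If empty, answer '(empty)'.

After 1 (gather 6 resin): resin=6
After 2 (craft mortar): mortar=3 resin=3
After 3 (craft mortar): mortar=6
After 4 (gather 6 iron): iron=6 mortar=6
After 5 (gather 2 fiber): fiber=2 iron=6 mortar=6
After 6 (craft chain): chain=2 fiber=1 iron=3 mortar=2
After 7 (gather 2 fiber): chain=2 fiber=3 iron=3 mortar=2

Answer: chain=2 fiber=3 iron=3 mortar=2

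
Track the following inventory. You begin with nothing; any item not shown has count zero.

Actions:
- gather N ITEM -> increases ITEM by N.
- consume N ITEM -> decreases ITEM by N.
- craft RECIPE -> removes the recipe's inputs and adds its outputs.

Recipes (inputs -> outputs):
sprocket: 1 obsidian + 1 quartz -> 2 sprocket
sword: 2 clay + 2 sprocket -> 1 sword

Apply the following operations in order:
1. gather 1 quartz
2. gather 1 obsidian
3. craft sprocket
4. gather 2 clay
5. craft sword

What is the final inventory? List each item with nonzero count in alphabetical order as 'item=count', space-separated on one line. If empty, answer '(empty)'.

Answer: sword=1

Derivation:
After 1 (gather 1 quartz): quartz=1
After 2 (gather 1 obsidian): obsidian=1 quartz=1
After 3 (craft sprocket): sprocket=2
After 4 (gather 2 clay): clay=2 sprocket=2
After 5 (craft sword): sword=1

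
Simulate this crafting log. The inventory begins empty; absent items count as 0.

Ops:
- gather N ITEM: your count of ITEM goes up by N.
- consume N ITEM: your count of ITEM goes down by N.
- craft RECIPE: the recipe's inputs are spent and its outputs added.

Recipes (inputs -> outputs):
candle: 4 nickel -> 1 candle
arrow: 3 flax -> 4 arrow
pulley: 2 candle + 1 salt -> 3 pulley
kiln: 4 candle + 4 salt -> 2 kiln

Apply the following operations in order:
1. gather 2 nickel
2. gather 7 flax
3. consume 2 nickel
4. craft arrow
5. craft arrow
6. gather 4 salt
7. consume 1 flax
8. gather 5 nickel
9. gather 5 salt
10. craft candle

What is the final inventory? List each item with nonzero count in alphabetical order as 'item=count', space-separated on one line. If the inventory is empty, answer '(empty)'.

After 1 (gather 2 nickel): nickel=2
After 2 (gather 7 flax): flax=7 nickel=2
After 3 (consume 2 nickel): flax=7
After 4 (craft arrow): arrow=4 flax=4
After 5 (craft arrow): arrow=8 flax=1
After 6 (gather 4 salt): arrow=8 flax=1 salt=4
After 7 (consume 1 flax): arrow=8 salt=4
After 8 (gather 5 nickel): arrow=8 nickel=5 salt=4
After 9 (gather 5 salt): arrow=8 nickel=5 salt=9
After 10 (craft candle): arrow=8 candle=1 nickel=1 salt=9

Answer: arrow=8 candle=1 nickel=1 salt=9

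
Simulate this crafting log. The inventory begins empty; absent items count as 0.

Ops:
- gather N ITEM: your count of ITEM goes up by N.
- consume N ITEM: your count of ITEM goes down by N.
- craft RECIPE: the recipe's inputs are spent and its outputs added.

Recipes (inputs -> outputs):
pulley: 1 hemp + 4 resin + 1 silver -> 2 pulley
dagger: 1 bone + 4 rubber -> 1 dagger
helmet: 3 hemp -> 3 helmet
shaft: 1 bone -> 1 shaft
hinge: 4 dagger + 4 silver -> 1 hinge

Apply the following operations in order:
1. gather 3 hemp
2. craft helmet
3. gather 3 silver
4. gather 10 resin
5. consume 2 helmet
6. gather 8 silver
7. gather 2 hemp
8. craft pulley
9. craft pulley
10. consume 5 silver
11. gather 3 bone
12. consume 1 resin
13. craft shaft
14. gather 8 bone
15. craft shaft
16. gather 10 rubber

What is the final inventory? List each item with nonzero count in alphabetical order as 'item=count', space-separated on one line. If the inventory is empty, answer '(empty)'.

After 1 (gather 3 hemp): hemp=3
After 2 (craft helmet): helmet=3
After 3 (gather 3 silver): helmet=3 silver=3
After 4 (gather 10 resin): helmet=3 resin=10 silver=3
After 5 (consume 2 helmet): helmet=1 resin=10 silver=3
After 6 (gather 8 silver): helmet=1 resin=10 silver=11
After 7 (gather 2 hemp): helmet=1 hemp=2 resin=10 silver=11
After 8 (craft pulley): helmet=1 hemp=1 pulley=2 resin=6 silver=10
After 9 (craft pulley): helmet=1 pulley=4 resin=2 silver=9
After 10 (consume 5 silver): helmet=1 pulley=4 resin=2 silver=4
After 11 (gather 3 bone): bone=3 helmet=1 pulley=4 resin=2 silver=4
After 12 (consume 1 resin): bone=3 helmet=1 pulley=4 resin=1 silver=4
After 13 (craft shaft): bone=2 helmet=1 pulley=4 resin=1 shaft=1 silver=4
After 14 (gather 8 bone): bone=10 helmet=1 pulley=4 resin=1 shaft=1 silver=4
After 15 (craft shaft): bone=9 helmet=1 pulley=4 resin=1 shaft=2 silver=4
After 16 (gather 10 rubber): bone=9 helmet=1 pulley=4 resin=1 rubber=10 shaft=2 silver=4

Answer: bone=9 helmet=1 pulley=4 resin=1 rubber=10 shaft=2 silver=4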